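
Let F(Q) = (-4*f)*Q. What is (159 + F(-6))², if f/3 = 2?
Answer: 91809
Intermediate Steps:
f = 6 (f = 3*2 = 6)
F(Q) = -24*Q (F(Q) = (-4*6)*Q = -24*Q)
(159 + F(-6))² = (159 - 24*(-6))² = (159 + 144)² = 303² = 91809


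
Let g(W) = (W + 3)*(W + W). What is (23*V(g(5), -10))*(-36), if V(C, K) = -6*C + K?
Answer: 405720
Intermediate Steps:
g(W) = 2*W*(3 + W) (g(W) = (3 + W)*(2*W) = 2*W*(3 + W))
V(C, K) = K - 6*C
(23*V(g(5), -10))*(-36) = (23*(-10 - 12*5*(3 + 5)))*(-36) = (23*(-10 - 12*5*8))*(-36) = (23*(-10 - 6*80))*(-36) = (23*(-10 - 480))*(-36) = (23*(-490))*(-36) = -11270*(-36) = 405720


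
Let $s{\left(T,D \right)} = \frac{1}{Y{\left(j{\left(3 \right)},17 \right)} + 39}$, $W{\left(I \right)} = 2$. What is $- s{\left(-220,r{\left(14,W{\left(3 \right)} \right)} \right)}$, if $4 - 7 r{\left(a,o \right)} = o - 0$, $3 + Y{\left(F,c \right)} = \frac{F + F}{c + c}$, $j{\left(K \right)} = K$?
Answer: $- \frac{17}{615} \approx -0.027642$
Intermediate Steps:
$Y{\left(F,c \right)} = -3 + \frac{F}{c}$ ($Y{\left(F,c \right)} = -3 + \frac{F + F}{c + c} = -3 + \frac{2 F}{2 c} = -3 + 2 F \frac{1}{2 c} = -3 + \frac{F}{c}$)
$r{\left(a,o \right)} = \frac{4}{7} - \frac{o}{7}$ ($r{\left(a,o \right)} = \frac{4}{7} - \frac{o - 0}{7} = \frac{4}{7} - \frac{o + 0}{7} = \frac{4}{7} - \frac{o}{7}$)
$s{\left(T,D \right)} = \frac{17}{615}$ ($s{\left(T,D \right)} = \frac{1}{\left(-3 + \frac{3}{17}\right) + 39} = \frac{1}{- \frac{48}{17} + 39} = \frac{1}{\frac{615}{17}} = \frac{17}{615}$)
$- s{\left(-220,r{\left(14,W{\left(3 \right)} \right)} \right)} = \left(-1\right) \frac{17}{615} = - \frac{17}{615}$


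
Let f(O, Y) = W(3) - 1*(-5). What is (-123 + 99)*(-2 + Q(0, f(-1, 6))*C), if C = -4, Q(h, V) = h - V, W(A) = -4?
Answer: -48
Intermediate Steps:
f(O, Y) = 1 (f(O, Y) = -4 - 1*(-5) = -4 + 5 = 1)
(-123 + 99)*(-2 + Q(0, f(-1, 6))*C) = (-123 + 99)*(-2 + (0 - 1*1)*(-4)) = -24*(-2 + (0 - 1)*(-4)) = -24*(-2 - 1*(-4)) = -24*(-2 + 4) = -24*2 = -48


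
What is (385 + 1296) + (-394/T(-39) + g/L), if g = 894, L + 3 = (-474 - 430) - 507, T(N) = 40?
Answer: 23621121/14140 ≈ 1670.5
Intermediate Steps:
L = -1414 (L = -3 + ((-474 - 430) - 507) = -3 + (-904 - 507) = -3 - 1411 = -1414)
(385 + 1296) + (-394/T(-39) + g/L) = (385 + 1296) + (-394/40 + 894/(-1414)) = 1681 + (-394*1/40 + 894*(-1/1414)) = 1681 + (-197/20 - 447/707) = 1681 - 148219/14140 = 23621121/14140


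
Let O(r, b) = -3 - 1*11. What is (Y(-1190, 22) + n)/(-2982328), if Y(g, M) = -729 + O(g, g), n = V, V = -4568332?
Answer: 4569075/2982328 ≈ 1.5320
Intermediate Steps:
O(r, b) = -14 (O(r, b) = -3 - 11 = -14)
n = -4568332
Y(g, M) = -743 (Y(g, M) = -729 - 14 = -743)
(Y(-1190, 22) + n)/(-2982328) = (-743 - 4568332)/(-2982328) = -4569075*(-1/2982328) = 4569075/2982328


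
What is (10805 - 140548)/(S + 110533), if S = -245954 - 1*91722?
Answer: 129743/227143 ≈ 0.57120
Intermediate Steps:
S = -337676 (S = -245954 - 91722 = -337676)
(10805 - 140548)/(S + 110533) = (10805 - 140548)/(-337676 + 110533) = -129743/(-227143) = -129743*(-1/227143) = 129743/227143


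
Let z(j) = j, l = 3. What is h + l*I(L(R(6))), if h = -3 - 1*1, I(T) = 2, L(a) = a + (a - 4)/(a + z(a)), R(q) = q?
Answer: 2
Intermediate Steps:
L(a) = a + (-4 + a)/(2*a) (L(a) = a + (a - 4)/(a + a) = a + (-4 + a)/((2*a)) = a + (-4 + a)*(1/(2*a)) = a + (-4 + a)/(2*a))
h = -4 (h = -3 - 1 = -4)
h + l*I(L(R(6))) = -4 + 3*2 = -4 + 6 = 2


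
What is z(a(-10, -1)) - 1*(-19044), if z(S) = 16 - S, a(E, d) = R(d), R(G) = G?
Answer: 19061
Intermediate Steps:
a(E, d) = d
z(a(-10, -1)) - 1*(-19044) = (16 - 1*(-1)) - 1*(-19044) = (16 + 1) + 19044 = 17 + 19044 = 19061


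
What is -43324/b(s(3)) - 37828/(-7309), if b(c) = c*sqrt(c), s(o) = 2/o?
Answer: 37828/7309 - 32493*sqrt(6) ≈ -79586.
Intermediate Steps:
b(c) = c**(3/2)
-43324/b(s(3)) - 37828/(-7309) = -43324*3*sqrt(6)/4 - 37828/(-7309) = -43324*3*sqrt(6)/4 - 37828*(-1/7309) = -43324*3*sqrt(6)/4 + 37828/7309 = -32493*sqrt(6) + 37828/7309 = 37828/7309 - 32493*sqrt(6)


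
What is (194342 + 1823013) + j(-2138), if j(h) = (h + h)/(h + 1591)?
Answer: 1103497461/547 ≈ 2.0174e+6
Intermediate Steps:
j(h) = 2*h/(1591 + h) (j(h) = (2*h)/(1591 + h) = 2*h/(1591 + h))
(194342 + 1823013) + j(-2138) = (194342 + 1823013) + 2*(-2138)/(1591 - 2138) = 2017355 + 2*(-2138)/(-547) = 2017355 + 2*(-2138)*(-1/547) = 2017355 + 4276/547 = 1103497461/547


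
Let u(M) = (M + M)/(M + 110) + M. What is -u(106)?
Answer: -5777/54 ≈ -106.98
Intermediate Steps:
u(M) = M + 2*M/(110 + M) (u(M) = (2*M)/(110 + M) + M = 2*M/(110 + M) + M = M + 2*M/(110 + M))
-u(106) = -106*(112 + 106)/(110 + 106) = -106*218/216 = -1*5777/54 = -5777/54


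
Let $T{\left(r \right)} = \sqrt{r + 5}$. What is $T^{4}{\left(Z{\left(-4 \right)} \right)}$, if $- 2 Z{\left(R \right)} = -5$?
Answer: $\frac{225}{4} \approx 56.25$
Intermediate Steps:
$Z{\left(R \right)} = \frac{5}{2}$ ($Z{\left(R \right)} = \left(- \frac{1}{2}\right) \left(-5\right) = \frac{5}{2}$)
$T{\left(r \right)} = \sqrt{5 + r}$
$T^{4}{\left(Z{\left(-4 \right)} \right)} = \left(\sqrt{5 + \frac{5}{2}}\right)^{4} = \left(\sqrt{\frac{15}{2}}\right)^{4} = \left(\frac{\sqrt{30}}{2}\right)^{4} = \frac{225}{4}$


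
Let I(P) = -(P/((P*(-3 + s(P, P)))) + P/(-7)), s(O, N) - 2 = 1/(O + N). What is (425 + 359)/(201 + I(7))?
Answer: 637/165 ≈ 3.8606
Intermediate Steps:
s(O, N) = 2 + 1/(N + O) (s(O, N) = 2 + 1/(O + N) = 2 + 1/(N + O))
I(P) = -1/(-3 + (1 + 4*P)/(2*P)) + P/7 (I(P) = -(P/((P*(-3 + (1 + 2*P + 2*P)/(P + P)))) + P/(-7)) = -(P/((P*(-3 + (1 + 4*P)/((2*P))))) + P*(-1/7)) = -(P/((P*(-3 + (1/(2*P))*(1 + 4*P)))) - P/7) = -(P/((P*(-3 + (1 + 4*P)/(2*P)))) - P/7) = -(P*(1/(P*(-3 + (1 + 4*P)/(2*P)))) - P/7) = -(1/(-3 + (1 + 4*P)/(2*P)) - P/7) = -1/(-3 + (1 + 4*P)/(2*P)) + P/7)
(425 + 359)/(201 + I(7)) = (425 + 359)/(201 + (1/7)*7*(13 + 2*7)/(-1 + 2*7)) = 784/(201 + (1/7)*7*(13 + 14)/(-1 + 14)) = 784/(201 + (1/7)*7*27/13) = 784/(201 + (1/7)*7*(1/13)*27) = 784/(201 + 27/13) = 784/(2640/13) = 784*(13/2640) = 637/165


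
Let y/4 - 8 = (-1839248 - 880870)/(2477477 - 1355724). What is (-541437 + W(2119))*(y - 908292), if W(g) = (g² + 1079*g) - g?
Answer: -6350524717276277512/1121753 ≈ -5.6613e+12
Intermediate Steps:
y = 25015624/1121753 (y = 32 + 4*((-1839248 - 880870)/(2477477 - 1355724)) = 32 + 4*(-2720118/1121753) = 32 - 10880472/1121753 = 25015624/1121753 ≈ 22.300)
W(g) = g² + 1078*g
(-541437 + W(2119))*(y - 908292) = (-541437 + 2119*(1078 + 2119))*(25015624/1121753 - 908292) = (-541437 + 2119*3197)*(-1018854260252/1121753) = (-541437 + 6774443)*(-1018854260252/1121753) = 6233006*(-1018854260252/1121753) = -6350524717276277512/1121753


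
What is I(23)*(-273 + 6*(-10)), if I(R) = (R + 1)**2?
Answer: -191808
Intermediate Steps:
I(R) = (1 + R)**2
I(23)*(-273 + 6*(-10)) = (1 + 23)**2*(-273 + 6*(-10)) = 24**2*(-273 - 60) = 576*(-333) = -191808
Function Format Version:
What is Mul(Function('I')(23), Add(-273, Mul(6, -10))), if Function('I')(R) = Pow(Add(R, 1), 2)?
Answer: -191808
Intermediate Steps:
Function('I')(R) = Pow(Add(1, R), 2)
Mul(Function('I')(23), Add(-273, Mul(6, -10))) = Mul(Pow(Add(1, 23), 2), Add(-273, Mul(6, -10))) = Mul(Pow(24, 2), Add(-273, -60)) = Mul(576, -333) = -191808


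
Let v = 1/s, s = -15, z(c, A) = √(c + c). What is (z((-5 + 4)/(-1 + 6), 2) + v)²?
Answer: (-1 + 3*I*√10)²/225 ≈ -0.39556 - 0.084327*I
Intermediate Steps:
z(c, A) = √2*√c (z(c, A) = √(2*c) = √2*√c)
v = -1/15 (v = 1/(-15) = -1/15 ≈ -0.066667)
(z((-5 + 4)/(-1 + 6), 2) + v)² = (√2*√((-5 + 4)/(-1 + 6)) - 1/15)² = (√2*√(-1/5) - 1/15)² = (√2*√(-1*⅕) - 1/15)² = (√2*√(-⅕) - 1/15)² = (√2*(I*√5/5) - 1/15)² = (I*√10/5 - 1/15)² = (-1/15 + I*√10/5)²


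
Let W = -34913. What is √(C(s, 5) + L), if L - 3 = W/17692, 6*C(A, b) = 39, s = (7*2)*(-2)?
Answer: √588971103/8846 ≈ 2.7435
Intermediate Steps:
s = -28 (s = 14*(-2) = -28)
C(A, b) = 13/2 (C(A, b) = (⅙)*39 = 13/2)
L = 18163/17692 (L = 3 - 34913/17692 = 18163/17692 ≈ 1.0266)
√(C(s, 5) + L) = √(13/2 + 18163/17692) = √(133161/17692) = √588971103/8846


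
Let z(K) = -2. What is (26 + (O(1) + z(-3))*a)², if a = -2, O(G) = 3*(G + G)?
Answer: 324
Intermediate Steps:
O(G) = 6*G (O(G) = 3*(2*G) = 6*G)
(26 + (O(1) + z(-3))*a)² = (26 + (6*1 - 2)*(-2))² = (26 + (6 - 2)*(-2))² = (26 + 4*(-2))² = (26 - 8)² = 18² = 324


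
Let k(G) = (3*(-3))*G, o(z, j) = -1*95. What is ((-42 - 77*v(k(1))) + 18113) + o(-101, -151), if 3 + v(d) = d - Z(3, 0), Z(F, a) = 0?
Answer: 18900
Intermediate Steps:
o(z, j) = -95
k(G) = -9*G
v(d) = -3 + d (v(d) = -3 + (d - 1*0) = -3 + (d + 0) = -3 + d)
((-42 - 77*v(k(1))) + 18113) + o(-101, -151) = ((-42 - 77*(-3 - 9*1)) + 18113) - 95 = ((-42 - 77*(-3 - 9)) + 18113) - 95 = ((-42 - 77*(-12)) + 18113) - 95 = ((-42 + 924) + 18113) - 95 = (882 + 18113) - 95 = 18995 - 95 = 18900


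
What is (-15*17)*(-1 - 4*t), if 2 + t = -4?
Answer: -5865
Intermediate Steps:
t = -6 (t = -2 - 4 = -6)
(-15*17)*(-1 - 4*t) = (-15*17)*(-1 - 4*(-6)) = -255*(-1 + 24) = -255*23 = -5865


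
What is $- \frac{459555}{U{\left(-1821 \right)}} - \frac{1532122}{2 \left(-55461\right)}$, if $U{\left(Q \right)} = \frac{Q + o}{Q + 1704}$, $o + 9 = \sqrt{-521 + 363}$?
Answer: $\frac{- 156874818495 i + 40319 \sqrt{158}}{2919 \left(\sqrt{158} + 1830 i\right)} \approx -29366.0 - 201.8 i$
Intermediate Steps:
$o = -9 + i \sqrt{158}$ ($o = -9 + \sqrt{-521 + 363} = -9 + \sqrt{-158} = -9 + i \sqrt{158} \approx -9.0 + 12.57 i$)
$U{\left(Q \right)} = \frac{-9 + Q + i \sqrt{158}}{1704 + Q}$ ($U{\left(Q \right)} = \frac{Q - \left(9 - i \sqrt{158}\right)}{Q + 1704} = \frac{-9 + Q + i \sqrt{158}}{1704 + Q}$)
$- \frac{459555}{U{\left(-1821 \right)}} - \frac{1532122}{2 \left(-55461\right)} = - \frac{459555}{\frac{1}{1704 - 1821} \left(-9 - 1821 + i \sqrt{158}\right)} - \frac{1532122}{2 \left(-55461\right)} = - \frac{459555}{\frac{1}{-117} \left(-1830 + i \sqrt{158}\right)} - \frac{1532122}{-110922} = - \frac{459555}{\left(- \frac{1}{117}\right) \left(-1830 + i \sqrt{158}\right)} - - \frac{40319}{2919} = - \frac{459555}{\frac{610}{39} - \frac{i \sqrt{158}}{117}} + \frac{40319}{2919} = \frac{40319}{2919} - \frac{459555}{\frac{610}{39} - \frac{i \sqrt{158}}{117}}$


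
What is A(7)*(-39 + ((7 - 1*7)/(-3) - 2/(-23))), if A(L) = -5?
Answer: 4475/23 ≈ 194.57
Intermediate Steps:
A(7)*(-39 + ((7 - 1*7)/(-3) - 2/(-23))) = -5*(-39 + ((7 - 1*7)/(-3) - 2/(-23))) = -5*(-39 + ((7 - 7)*(-⅓) - 2*(-1/23))) = -5*(-39 + (0*(-⅓) + 2/23)) = -5*(-39 + (0 + 2/23)) = -5*(-39 + 2/23) = -5*(-895/23) = 4475/23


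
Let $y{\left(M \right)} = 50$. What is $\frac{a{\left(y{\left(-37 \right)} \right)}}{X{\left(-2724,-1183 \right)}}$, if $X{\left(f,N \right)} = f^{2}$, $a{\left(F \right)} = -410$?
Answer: $- \frac{205}{3710088} \approx -5.5255 \cdot 10^{-5}$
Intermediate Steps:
$\frac{a{\left(y{\left(-37 \right)} \right)}}{X{\left(-2724,-1183 \right)}} = - \frac{410}{\left(-2724\right)^{2}} = - \frac{410}{7420176} = \left(-410\right) \frac{1}{7420176} = - \frac{205}{3710088}$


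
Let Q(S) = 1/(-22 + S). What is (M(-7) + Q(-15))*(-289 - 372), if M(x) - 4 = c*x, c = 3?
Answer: 416430/37 ≈ 11255.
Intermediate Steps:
M(x) = 4 + 3*x
(M(-7) + Q(-15))*(-289 - 372) = ((4 + 3*(-7)) + 1/(-22 - 15))*(-289 - 372) = ((4 - 21) + 1/(-37))*(-661) = (-17 - 1/37)*(-661) = -630/37*(-661) = 416430/37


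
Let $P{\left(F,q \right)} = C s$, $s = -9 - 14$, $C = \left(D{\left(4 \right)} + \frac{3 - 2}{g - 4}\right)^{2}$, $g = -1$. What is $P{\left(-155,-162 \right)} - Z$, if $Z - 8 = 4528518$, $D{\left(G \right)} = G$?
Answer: $- \frac{113221453}{25} \approx -4.5289 \cdot 10^{6}$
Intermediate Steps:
$Z = 4528526$ ($Z = 8 + 4528518 = 4528526$)
$C = \frac{361}{25}$ ($C = \left(4 + \frac{3 - 2}{-1 - 4}\right)^{2} = \left(4 + 1 \frac{1}{-5}\right)^{2} = \left(4 + 1 \left(- \frac{1}{5}\right)\right)^{2} = \left(4 - \frac{1}{5}\right)^{2} = \left(\frac{19}{5}\right)^{2} = \frac{361}{25} \approx 14.44$)
$s = -23$ ($s = -9 - 14 = -23$)
$P{\left(F,q \right)} = - \frac{8303}{25}$ ($P{\left(F,q \right)} = \frac{361}{25} \left(-23\right) = - \frac{8303}{25}$)
$P{\left(-155,-162 \right)} - Z = - \frac{8303}{25} - 4528526 = - \frac{113221453}{25}$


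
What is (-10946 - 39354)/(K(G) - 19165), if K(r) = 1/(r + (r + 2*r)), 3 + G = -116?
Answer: 23942800/9122541 ≈ 2.6246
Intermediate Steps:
G = -119 (G = -3 - 116 = -119)
K(r) = 1/(4*r) (K(r) = 1/(r + 3*r) = 1/(4*r))
(-10946 - 39354)/(K(G) - 19165) = (-10946 - 39354)/((¼)/(-119) - 19165) = -50300/((¼)*(-1/119) - 19165) = -50300/(-1/476 - 19165) = -50300/(-9122541/476) = -50300*(-476/9122541) = 23942800/9122541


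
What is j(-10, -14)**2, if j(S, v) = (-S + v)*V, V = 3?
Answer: 144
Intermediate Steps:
j(S, v) = -3*S + 3*v (j(S, v) = (-S + v)*3 = (v - S)*3 = -3*S + 3*v)
j(-10, -14)**2 = (-3*(-10) + 3*(-14))**2 = (30 - 42)**2 = (-12)**2 = 144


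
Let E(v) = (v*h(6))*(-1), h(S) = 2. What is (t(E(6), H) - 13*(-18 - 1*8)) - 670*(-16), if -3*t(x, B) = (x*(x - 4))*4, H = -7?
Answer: 10802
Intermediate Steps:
E(v) = -2*v (E(v) = (v*2)*(-1) = (2*v)*(-1) = -2*v)
t(x, B) = -4*x*(-4 + x)/3 (t(x, B) = -x*(x - 4)*4/3 = -x*(-4 + x)*4/3 = -4*x*(-4 + x)/3)
(t(E(6), H) - 13*(-18 - 1*8)) - 670*(-16) = (4*(-2*6)*(4 - (-2)*6)/3 - 13*(-18 - 1*8)) - 670*(-16) = ((4/3)*(-12)*(4 - 1*(-12)) - 13*(-18 - 8)) - 1*(-10720) = ((4/3)*(-12)*(4 + 12) - 13*(-26)) + 10720 = ((4/3)*(-12)*16 + 338) + 10720 = (-256 + 338) + 10720 = 82 + 10720 = 10802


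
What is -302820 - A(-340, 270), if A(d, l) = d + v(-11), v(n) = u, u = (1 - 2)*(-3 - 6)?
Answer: -302489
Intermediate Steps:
u = 9 (u = -1*(-9) = 9)
v(n) = 9
A(d, l) = 9 + d (A(d, l) = d + 9 = 9 + d)
-302820 - A(-340, 270) = -302820 - (9 - 340) = -302820 - 1*(-331) = -302820 + 331 = -302489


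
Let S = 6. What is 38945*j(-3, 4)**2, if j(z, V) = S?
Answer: 1402020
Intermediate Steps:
j(z, V) = 6
38945*j(-3, 4)**2 = 38945*6**2 = 38945*36 = 1402020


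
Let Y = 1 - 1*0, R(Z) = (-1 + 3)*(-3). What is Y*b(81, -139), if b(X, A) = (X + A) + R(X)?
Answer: -64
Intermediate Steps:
R(Z) = -6 (R(Z) = 2*(-3) = -6)
b(X, A) = -6 + A + X (b(X, A) = (X + A) - 6 = (A + X) - 6 = -6 + A + X)
Y = 1 (Y = 1 + 0 = 1)
Y*b(81, -139) = 1*(-6 - 139 + 81) = 1*(-64) = -64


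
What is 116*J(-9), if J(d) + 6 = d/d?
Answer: -580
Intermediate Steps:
J(d) = -5 (J(d) = -6 + d/d = -6 + 1 = -5)
116*J(-9) = 116*(-5) = -580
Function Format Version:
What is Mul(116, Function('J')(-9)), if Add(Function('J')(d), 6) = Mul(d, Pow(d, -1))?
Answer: -580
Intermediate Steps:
Function('J')(d) = -5 (Function('J')(d) = Add(-6, Mul(d, Pow(d, -1))) = Add(-6, 1) = -5)
Mul(116, Function('J')(-9)) = Mul(116, -5) = -580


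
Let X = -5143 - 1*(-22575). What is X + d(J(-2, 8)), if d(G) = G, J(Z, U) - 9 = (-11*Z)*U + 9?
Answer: 17626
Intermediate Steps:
J(Z, U) = 18 - 11*U*Z (J(Z, U) = 9 + ((-11*Z)*U + 9) = 9 + (-11*U*Z + 9) = 9 + (9 - 11*U*Z) = 18 - 11*U*Z)
X = 17432 (X = -5143 + 22575 = 17432)
X + d(J(-2, 8)) = 17432 + (18 - 11*8*(-2)) = 17432 + (18 + 176) = 17432 + 194 = 17626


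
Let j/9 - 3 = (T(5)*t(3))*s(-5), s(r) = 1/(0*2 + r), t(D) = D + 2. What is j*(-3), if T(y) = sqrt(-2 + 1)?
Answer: -81 + 27*I ≈ -81.0 + 27.0*I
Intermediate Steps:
t(D) = 2 + D
s(r) = 1/r (s(r) = 1/(0 + r) = 1/r)
T(y) = I (T(y) = sqrt(-1) = I)
j = 27 - 9*I (j = 27 + 9*((I*(2 + 3))/(-5)) = 27 + 9*((I*5)*(-1/5)) = 27 + 9*((5*I)*(-1/5)) = 27 + 9*(-I) = 27 - 9*I ≈ 27.0 - 9.0*I)
j*(-3) = (27 - 9*I)*(-3) = -81 + 27*I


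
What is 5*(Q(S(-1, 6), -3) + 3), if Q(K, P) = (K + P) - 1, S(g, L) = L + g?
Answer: 20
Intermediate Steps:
Q(K, P) = -1 + K + P
5*(Q(S(-1, 6), -3) + 3) = 5*((-1 + (6 - 1) - 3) + 3) = 5*((-1 + 5 - 3) + 3) = 5*(1 + 3) = 5*4 = 20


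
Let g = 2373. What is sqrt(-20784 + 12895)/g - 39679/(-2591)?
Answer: 39679/2591 + I*sqrt(161)/339 ≈ 15.314 + 0.037429*I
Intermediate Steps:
sqrt(-20784 + 12895)/g - 39679/(-2591) = sqrt(-20784 + 12895)/2373 - 39679/(-2591) = sqrt(-7889)*(1/2373) - 39679*(-1/2591) = (7*I*sqrt(161))*(1/2373) + 39679/2591 = I*sqrt(161)/339 + 39679/2591 = 39679/2591 + I*sqrt(161)/339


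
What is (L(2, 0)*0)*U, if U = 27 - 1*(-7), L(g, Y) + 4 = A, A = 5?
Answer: 0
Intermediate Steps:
L(g, Y) = 1 (L(g, Y) = -4 + 5 = 1)
U = 34 (U = 27 + 7 = 34)
(L(2, 0)*0)*U = (1*0)*34 = 0*34 = 0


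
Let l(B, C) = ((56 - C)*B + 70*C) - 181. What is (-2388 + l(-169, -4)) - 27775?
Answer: -40764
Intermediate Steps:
l(B, C) = -181 + 70*C + B*(56 - C) (l(B, C) = (B*(56 - C) + 70*C) - 181 = (70*C + B*(56 - C)) - 181 = -181 + 70*C + B*(56 - C))
(-2388 + l(-169, -4)) - 27775 = (-2388 + (-181 + 56*(-169) + 70*(-4) - 1*(-169)*(-4))) - 27775 = (-2388 + (-181 - 9464 - 280 - 676)) - 27775 = (-2388 - 10601) - 27775 = -12989 - 27775 = -40764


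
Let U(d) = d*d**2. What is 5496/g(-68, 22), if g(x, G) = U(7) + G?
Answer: 5496/365 ≈ 15.058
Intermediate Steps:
U(d) = d**3
g(x, G) = 343 + G (g(x, G) = 7**3 + G = 343 + G)
5496/g(-68, 22) = 5496/(343 + 22) = 5496/365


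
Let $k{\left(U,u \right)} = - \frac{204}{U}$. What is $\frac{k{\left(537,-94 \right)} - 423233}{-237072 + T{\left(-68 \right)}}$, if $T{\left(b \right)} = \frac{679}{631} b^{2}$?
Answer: $\frac{47803787025}{26215039744} \approx 1.8235$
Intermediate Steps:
$T{\left(b \right)} = \frac{679 b^{2}}{631}$ ($T{\left(b \right)} = 679 \cdot \frac{1}{631} b^{2} = \frac{679 b^{2}}{631}$)
$\frac{k{\left(537,-94 \right)} - 423233}{-237072 + T{\left(-68 \right)}} = \frac{- \frac{204}{537} - 423233}{-237072 + \frac{679 \left(-68\right)^{2}}{631}} = \frac{\left(-204\right) \frac{1}{537} - 423233}{-237072 + \frac{679}{631} \cdot 4624} = \frac{- \frac{68}{179} - 423233}{-237072 + \frac{3139696}{631}} = - \frac{75758775}{179 \left(- \frac{146452736}{631}\right)} = \left(- \frac{75758775}{179}\right) \left(- \frac{631}{146452736}\right) = \frac{47803787025}{26215039744}$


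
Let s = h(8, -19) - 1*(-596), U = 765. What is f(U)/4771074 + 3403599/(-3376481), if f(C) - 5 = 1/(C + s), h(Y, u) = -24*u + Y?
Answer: -4939303434200724/4899954882805675 ≈ -1.0080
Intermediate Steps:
h(Y, u) = Y - 24*u
s = 1060 (s = (8 - 24*(-19)) - 1*(-596) = (8 + 456) + 596 = 464 + 596 = 1060)
f(C) = 5 + 1/(1060 + C) (f(C) = 5 + 1/(C + 1060) = 5 + 1/(1060 + C))
f(U)/4771074 + 3403599/(-3376481) = ((5301 + 5*765)/(1060 + 765))/4771074 + 3403599/(-3376481) = ((5301 + 3825)/1825)*(1/4771074) + 3403599*(-1/3376481) = ((1/1825)*9126)*(1/4771074) - 3403599/3376481 = (9126/1825)*(1/4771074) - 3403599/3376481 = 1521/1451201675 - 3403599/3376481 = -4939303434200724/4899954882805675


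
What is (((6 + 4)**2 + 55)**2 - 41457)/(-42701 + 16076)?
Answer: 17432/26625 ≈ 0.65472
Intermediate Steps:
(((6 + 4)**2 + 55)**2 - 41457)/(-42701 + 16076) = ((10**2 + 55)**2 - 41457)/(-26625) = ((100 + 55)**2 - 41457)*(-1/26625) = (155**2 - 41457)*(-1/26625) = (24025 - 41457)*(-1/26625) = -17432*(-1/26625) = 17432/26625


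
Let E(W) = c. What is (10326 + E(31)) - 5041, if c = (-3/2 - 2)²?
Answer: 21189/4 ≈ 5297.3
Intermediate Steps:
c = 49/4 (c = (-3*½ - 2)² = (-3/2 - 2)² = (-7/2)² = 49/4 ≈ 12.250)
E(W) = 49/4
(10326 + E(31)) - 5041 = (10326 + 49/4) - 5041 = 41353/4 - 5041 = 21189/4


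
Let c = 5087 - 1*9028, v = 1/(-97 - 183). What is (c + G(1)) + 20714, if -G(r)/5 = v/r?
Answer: 939289/56 ≈ 16773.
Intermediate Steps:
v = -1/280 (v = 1/(-280) = -1/280 ≈ -0.0035714)
G(r) = 1/(56*r) (G(r) = -(-1)/(56*r) = 1/(56*r))
c = -3941 (c = 5087 - 9028 = -3941)
(c + G(1)) + 20714 = (-3941 + (1/56)/1) + 20714 = (-3941 + (1/56)*1) + 20714 = (-3941 + 1/56) + 20714 = -220695/56 + 20714 = 939289/56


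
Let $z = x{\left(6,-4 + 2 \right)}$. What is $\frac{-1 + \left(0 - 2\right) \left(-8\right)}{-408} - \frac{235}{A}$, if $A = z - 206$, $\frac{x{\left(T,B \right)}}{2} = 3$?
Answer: $\frac{387}{340} \approx 1.1382$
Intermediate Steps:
$x{\left(T,B \right)} = 6$ ($x{\left(T,B \right)} = 2 \cdot 3 = 6$)
$z = 6$
$A = -200$ ($A = 6 - 206 = -200$)
$\frac{-1 + \left(0 - 2\right) \left(-8\right)}{-408} - \frac{235}{A} = \frac{-1 + \left(0 - 2\right) \left(-8\right)}{-408} - \frac{235}{-200} = \left(-1 - -16\right) \left(- \frac{1}{408}\right) - - \frac{47}{40} = \left(-1 + 16\right) \left(- \frac{1}{408}\right) + \frac{47}{40} = 15 \left(- \frac{1}{408}\right) + \frac{47}{40} = - \frac{5}{136} + \frac{47}{40} = \frac{387}{340}$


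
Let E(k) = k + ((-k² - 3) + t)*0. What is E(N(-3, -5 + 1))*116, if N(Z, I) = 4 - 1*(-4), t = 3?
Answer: 928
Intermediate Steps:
N(Z, I) = 8 (N(Z, I) = 4 + 4 = 8)
E(k) = k (E(k) = k + ((-k² - 3) + 3)*0 = k + ((-3 - k²) + 3)*0 = k - k²*0 = k + 0 = k)
E(N(-3, -5 + 1))*116 = 8*116 = 928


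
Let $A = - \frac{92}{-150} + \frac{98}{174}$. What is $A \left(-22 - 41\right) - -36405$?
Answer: $\frac{26339886}{725} \approx 36331.0$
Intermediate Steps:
$A = \frac{853}{725}$ ($A = \left(-92\right) \left(- \frac{1}{150}\right) + 98 \cdot \frac{1}{174} = \frac{46}{75} + \frac{49}{87} = \frac{853}{725} \approx 1.1766$)
$A \left(-22 - 41\right) - -36405 = \frac{853 \left(-22 - 41\right)}{725} - -36405 = \frac{853}{725} \left(-63\right) + 36405 = - \frac{53739}{725} + 36405 = \frac{26339886}{725}$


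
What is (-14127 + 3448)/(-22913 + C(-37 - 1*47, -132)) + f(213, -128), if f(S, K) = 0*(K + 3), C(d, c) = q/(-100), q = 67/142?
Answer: 151641800/325364667 ≈ 0.46607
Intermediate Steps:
q = 67/142 (q = 67*(1/142) = 67/142 ≈ 0.47183)
C(d, c) = -67/14200 (C(d, c) = (67/142)/(-100) = (67/142)*(-1/100) = -67/14200)
f(S, K) = 0 (f(S, K) = 0*(3 + K) = 0)
(-14127 + 3448)/(-22913 + C(-37 - 1*47, -132)) + f(213, -128) = (-14127 + 3448)/(-22913 - 67/14200) + 0 = -10679/(-325364667/14200) + 0 = -10679*(-14200/325364667) + 0 = 151641800/325364667 + 0 = 151641800/325364667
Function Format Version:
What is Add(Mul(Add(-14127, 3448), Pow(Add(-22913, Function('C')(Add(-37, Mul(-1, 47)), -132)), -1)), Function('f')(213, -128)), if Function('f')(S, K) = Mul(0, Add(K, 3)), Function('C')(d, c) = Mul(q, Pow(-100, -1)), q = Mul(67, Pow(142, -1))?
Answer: Rational(151641800, 325364667) ≈ 0.46607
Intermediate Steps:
q = Rational(67, 142) (q = Mul(67, Rational(1, 142)) = Rational(67, 142) ≈ 0.47183)
Function('C')(d, c) = Rational(-67, 14200) (Function('C')(d, c) = Mul(Rational(67, 142), Pow(-100, -1)) = Mul(Rational(67, 142), Rational(-1, 100)) = Rational(-67, 14200))
Function('f')(S, K) = 0 (Function('f')(S, K) = Mul(0, Add(3, K)) = 0)
Add(Mul(Add(-14127, 3448), Pow(Add(-22913, Function('C')(Add(-37, Mul(-1, 47)), -132)), -1)), Function('f')(213, -128)) = Add(Mul(Add(-14127, 3448), Pow(Add(-22913, Rational(-67, 14200)), -1)), 0) = Add(Mul(-10679, Pow(Rational(-325364667, 14200), -1)), 0) = Add(Mul(-10679, Rational(-14200, 325364667)), 0) = Add(Rational(151641800, 325364667), 0) = Rational(151641800, 325364667)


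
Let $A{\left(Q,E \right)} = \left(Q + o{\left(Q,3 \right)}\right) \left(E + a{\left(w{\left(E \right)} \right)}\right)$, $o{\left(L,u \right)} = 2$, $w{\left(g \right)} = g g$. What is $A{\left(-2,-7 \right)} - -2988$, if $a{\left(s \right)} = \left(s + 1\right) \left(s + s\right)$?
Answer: $2988$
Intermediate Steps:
$w{\left(g \right)} = g^{2}$
$a{\left(s \right)} = 2 s \left(1 + s\right)$ ($a{\left(s \right)} = \left(1 + s\right) 2 s = 2 s \left(1 + s\right)$)
$A{\left(Q,E \right)} = \left(2 + Q\right) \left(E + 2 E^{2} \left(1 + E^{2}\right)\right)$ ($A{\left(Q,E \right)} = \left(Q + 2\right) \left(E + 2 E^{2} \left(1 + E^{2}\right)\right) = \left(2 + Q\right) \left(E + 2 E^{2} \left(1 + E^{2}\right)\right)$)
$A{\left(-2,-7 \right)} - -2988 = - 7 \left(2 - 2 + 4 \left(-7\right) \left(1 + \left(-7\right)^{2}\right) + 2 \left(-7\right) \left(-2\right) \left(1 + \left(-7\right)^{2}\right)\right) - -2988 = - 7 \left(2 - 2 + 4 \left(-7\right) \left(1 + 49\right) + 2 \left(-7\right) \left(-2\right) \left(1 + 49\right)\right) + 2988 = - 7 \left(2 - 2 + 4 \left(-7\right) 50 + 2 \left(-7\right) \left(-2\right) 50\right) + 2988 = - 7 \left(2 - 2 - 1400 + 1400\right) + 2988 = \left(-7\right) 0 + 2988 = 0 + 2988 = 2988$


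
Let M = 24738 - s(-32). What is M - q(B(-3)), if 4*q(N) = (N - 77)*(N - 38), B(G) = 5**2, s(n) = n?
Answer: 24601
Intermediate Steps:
B(G) = 25
q(N) = (-77 + N)*(-38 + N)/4 (q(N) = ((N - 77)*(N - 38))/4 = ((-77 + N)*(-38 + N))/4 = (-77 + N)*(-38 + N)/4)
M = 24770 (M = 24738 - 1*(-32) = 24738 + 32 = 24770)
M - q(B(-3)) = 24770 - (1463/2 - 115/4*25 + (1/4)*25**2) = 24770 - (1463/2 - 2875/4 + (1/4)*625) = 24770 - (1463/2 - 2875/4 + 625/4) = 24770 - 1*169 = 24770 - 169 = 24601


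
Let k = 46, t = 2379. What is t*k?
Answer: 109434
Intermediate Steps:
t*k = 2379*46 = 109434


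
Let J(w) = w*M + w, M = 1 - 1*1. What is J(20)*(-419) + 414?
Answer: -7966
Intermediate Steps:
M = 0 (M = 1 - 1 = 0)
J(w) = w (J(w) = w*0 + w = 0 + w = w)
J(20)*(-419) + 414 = 20*(-419) + 414 = -8380 + 414 = -7966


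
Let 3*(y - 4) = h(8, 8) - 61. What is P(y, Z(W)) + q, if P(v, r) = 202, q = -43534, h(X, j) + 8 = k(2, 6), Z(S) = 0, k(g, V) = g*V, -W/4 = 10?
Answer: -43332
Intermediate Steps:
W = -40 (W = -4*10 = -40)
k(g, V) = V*g
h(X, j) = 4 (h(X, j) = -8 + 6*2 = -8 + 12 = 4)
y = -15 (y = 4 + (4 - 61)/3 = 4 + (⅓)*(-57) = 4 - 19 = -15)
P(y, Z(W)) + q = 202 - 43534 = -43332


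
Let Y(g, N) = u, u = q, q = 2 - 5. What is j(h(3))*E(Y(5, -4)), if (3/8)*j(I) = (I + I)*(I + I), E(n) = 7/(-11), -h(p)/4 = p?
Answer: -10752/11 ≈ -977.45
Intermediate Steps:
q = -3
h(p) = -4*p
u = -3
Y(g, N) = -3
E(n) = -7/11 (E(n) = 7*(-1/11) = -7/11)
j(I) = 32*I**2/3 (j(I) = 8*((I + I)*(I + I))/3 = 8*((2*I)*(2*I))/3 = 8*(4*I**2)/3 = 32*I**2/3)
j(h(3))*E(Y(5, -4)) = (32*(-4*3)**2/3)*(-7/11) = ((32/3)*(-12)**2)*(-7/11) = ((32/3)*144)*(-7/11) = 1536*(-7/11) = -10752/11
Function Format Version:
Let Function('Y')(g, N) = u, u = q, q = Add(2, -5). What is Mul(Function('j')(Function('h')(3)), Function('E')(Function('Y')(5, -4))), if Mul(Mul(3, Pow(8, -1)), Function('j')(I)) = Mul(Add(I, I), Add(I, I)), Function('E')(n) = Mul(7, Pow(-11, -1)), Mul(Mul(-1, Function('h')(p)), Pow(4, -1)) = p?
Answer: Rational(-10752, 11) ≈ -977.45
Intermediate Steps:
q = -3
Function('h')(p) = Mul(-4, p)
u = -3
Function('Y')(g, N) = -3
Function('E')(n) = Rational(-7, 11) (Function('E')(n) = Mul(7, Rational(-1, 11)) = Rational(-7, 11))
Function('j')(I) = Mul(Rational(32, 3), Pow(I, 2)) (Function('j')(I) = Mul(Rational(8, 3), Mul(Add(I, I), Add(I, I))) = Mul(Rational(8, 3), Mul(Mul(2, I), Mul(2, I))) = Mul(Rational(8, 3), Mul(4, Pow(I, 2))) = Mul(Rational(32, 3), Pow(I, 2)))
Mul(Function('j')(Function('h')(3)), Function('E')(Function('Y')(5, -4))) = Mul(Mul(Rational(32, 3), Pow(Mul(-4, 3), 2)), Rational(-7, 11)) = Mul(Mul(Rational(32, 3), Pow(-12, 2)), Rational(-7, 11)) = Mul(Mul(Rational(32, 3), 144), Rational(-7, 11)) = Mul(1536, Rational(-7, 11)) = Rational(-10752, 11)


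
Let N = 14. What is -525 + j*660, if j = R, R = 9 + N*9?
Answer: 88575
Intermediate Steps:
R = 135 (R = 9 + 14*9 = 9 + 126 = 135)
j = 135
-525 + j*660 = -525 + 135*660 = -525 + 89100 = 88575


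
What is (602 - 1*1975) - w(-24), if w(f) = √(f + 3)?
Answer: -1373 - I*√21 ≈ -1373.0 - 4.5826*I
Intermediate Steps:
w(f) = √(3 + f)
(602 - 1*1975) - w(-24) = (602 - 1*1975) - √(3 - 24) = (602 - 1975) - √(-21) = -1373 - I*√21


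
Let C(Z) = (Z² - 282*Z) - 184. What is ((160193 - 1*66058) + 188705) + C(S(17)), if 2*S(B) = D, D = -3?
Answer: 1132325/4 ≈ 2.8308e+5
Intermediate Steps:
S(B) = -3/2 (S(B) = (½)*(-3) = -3/2)
C(Z) = -184 + Z² - 282*Z
((160193 - 1*66058) + 188705) + C(S(17)) = ((160193 - 1*66058) + 188705) + (-184 + (-3/2)² - 282*(-3/2)) = ((160193 - 66058) + 188705) + (-184 + 9/4 + 423) = (94135 + 188705) + 965/4 = 282840 + 965/4 = 1132325/4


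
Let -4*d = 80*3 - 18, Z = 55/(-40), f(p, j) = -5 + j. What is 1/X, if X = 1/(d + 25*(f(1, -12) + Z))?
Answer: -4119/8 ≈ -514.88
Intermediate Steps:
Z = -11/8 (Z = 55*(-1/40) = -11/8 ≈ -1.3750)
d = -111/2 (d = -(80*3 - 18)/4 = -(240 - 18)/4 = -1/4*222 = -111/2 ≈ -55.500)
X = -8/4119 (X = 1/(-111/2 + 25*((-5 - 12) - 11/8)) = 1/(-111/2 + 25*(-17 - 11/8)) = 1/(-111/2 + 25*(-147/8)) = 1/(-111/2 - 3675/8) = 1/(-4119/8) = -8/4119 ≈ -0.0019422)
1/X = 1/(-8/4119) = -4119/8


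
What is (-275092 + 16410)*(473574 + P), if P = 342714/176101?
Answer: -21573353892327216/176101 ≈ -1.2251e+11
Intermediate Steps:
P = 342714/176101 (P = 342714*(1/176101) = 342714/176101 ≈ 1.9461)
(-275092 + 16410)*(473574 + P) = (-275092 + 16410)*(473574 + 342714/176101) = -258682*83397197688/176101 = -21573353892327216/176101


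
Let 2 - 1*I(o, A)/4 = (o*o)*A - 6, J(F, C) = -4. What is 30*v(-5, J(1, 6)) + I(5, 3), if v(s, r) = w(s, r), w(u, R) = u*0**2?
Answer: -268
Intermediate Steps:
I(o, A) = 32 - 4*A*o**2 (I(o, A) = 8 - 4*((o*o)*A - 6) = 8 - 4*(o**2*A - 6) = 8 - 4*(A*o**2 - 6) = 8 - 4*(-6 + A*o**2) = 8 + (24 - 4*A*o**2) = 32 - 4*A*o**2)
w(u, R) = 0 (w(u, R) = u*0 = 0)
v(s, r) = 0
30*v(-5, J(1, 6)) + I(5, 3) = 30*0 + (32 - 4*3*5**2) = 0 + (32 - 4*3*25) = 0 + (32 - 300) = 0 - 268 = -268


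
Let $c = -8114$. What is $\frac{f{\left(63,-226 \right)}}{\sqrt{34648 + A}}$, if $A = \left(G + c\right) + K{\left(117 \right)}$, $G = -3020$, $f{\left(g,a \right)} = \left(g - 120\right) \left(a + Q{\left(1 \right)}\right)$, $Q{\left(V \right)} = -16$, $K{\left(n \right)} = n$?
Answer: $\frac{4598 \sqrt{23631}}{7877} \approx 89.732$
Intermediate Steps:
$f{\left(g,a \right)} = \left(-120 + g\right) \left(-16 + a\right)$ ($f{\left(g,a \right)} = \left(g - 120\right) \left(a - 16\right) = \left(-120 + g\right) \left(-16 + a\right)$)
$A = -11017$ ($A = \left(-3020 - 8114\right) + 117 = -11134 + 117 = -11017$)
$\frac{f{\left(63,-226 \right)}}{\sqrt{34648 + A}} = \frac{1920 - -27120 - 1008 - 14238}{\sqrt{34648 - 11017}} = \frac{1920 + 27120 - 1008 - 14238}{\sqrt{23631}} = 13794 \frac{\sqrt{23631}}{23631} = \frac{4598 \sqrt{23631}}{7877}$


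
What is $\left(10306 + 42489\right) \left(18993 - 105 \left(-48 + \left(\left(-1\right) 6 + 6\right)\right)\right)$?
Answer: $1268822235$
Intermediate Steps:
$\left(10306 + 42489\right) \left(18993 - 105 \left(-48 + \left(\left(-1\right) 6 + 6\right)\right)\right) = 52795 \left(18993 - 105 \left(-48 + \left(-6 + 6\right)\right)\right) = 52795 \left(18993 - 105 \left(-48 + 0\right)\right) = 52795 \left(18993 - -5040\right) = 52795 \left(18993 + 5040\right) = 52795 \cdot 24033 = 1268822235$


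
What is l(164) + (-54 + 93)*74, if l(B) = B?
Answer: 3050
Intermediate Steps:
l(164) + (-54 + 93)*74 = 164 + (-54 + 93)*74 = 164 + 39*74 = 164 + 2886 = 3050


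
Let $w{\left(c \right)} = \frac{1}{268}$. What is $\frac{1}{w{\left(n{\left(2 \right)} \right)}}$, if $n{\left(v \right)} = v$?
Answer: $268$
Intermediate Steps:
$w{\left(c \right)} = \frac{1}{268}$
$\frac{1}{w{\left(n{\left(2 \right)} \right)}} = \frac{1}{\frac{1}{268}} = 268$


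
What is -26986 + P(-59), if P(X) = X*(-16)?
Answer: -26042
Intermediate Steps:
P(X) = -16*X
-26986 + P(-59) = -26986 - 16*(-59) = -26986 + 944 = -26042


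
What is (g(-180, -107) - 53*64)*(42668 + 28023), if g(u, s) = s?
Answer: -247347809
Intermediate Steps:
(g(-180, -107) - 53*64)*(42668 + 28023) = (-107 - 53*64)*(42668 + 28023) = (-107 - 3392)*70691 = -3499*70691 = -247347809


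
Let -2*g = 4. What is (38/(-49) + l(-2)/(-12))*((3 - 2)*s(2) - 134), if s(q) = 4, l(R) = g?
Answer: 11635/147 ≈ 79.150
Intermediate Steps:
g = -2 (g = -1/2*4 = -2)
l(R) = -2
(38/(-49) + l(-2)/(-12))*((3 - 2)*s(2) - 134) = (38/(-49) - 2/(-12))*((3 - 2)*4 - 134) = (38*(-1/49) - 2*(-1/12))*(1*4 - 134) = (-38/49 + 1/6)*(4 - 134) = -179/294*(-130) = 11635/147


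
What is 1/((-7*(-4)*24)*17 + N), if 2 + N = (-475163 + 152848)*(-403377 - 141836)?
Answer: 1/175730339517 ≈ 5.6905e-12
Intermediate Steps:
N = 175730328093 (N = -2 + (-475163 + 152848)*(-403377 - 141836) = -2 - 322315*(-545213) = -2 + 175730328095 = 175730328093)
1/((-7*(-4)*24)*17 + N) = 1/((-7*(-4)*24)*17 + 175730328093) = 1/((28*24)*17 + 175730328093) = 1/(672*17 + 175730328093) = 1/(11424 + 175730328093) = 1/175730339517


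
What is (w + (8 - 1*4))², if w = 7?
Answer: 121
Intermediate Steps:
(w + (8 - 1*4))² = (7 + (8 - 1*4))² = (7 + (8 - 4))² = (7 + 4)² = 11² = 121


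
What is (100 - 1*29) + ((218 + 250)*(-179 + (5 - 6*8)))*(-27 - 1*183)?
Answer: 21818231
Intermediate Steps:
(100 - 1*29) + ((218 + 250)*(-179 + (5 - 6*8)))*(-27 - 1*183) = (100 - 29) + (468*(-179 + (5 - 48)))*(-27 - 183) = 71 + (468*(-179 - 43))*(-210) = 71 + (468*(-222))*(-210) = 71 - 103896*(-210) = 71 + 21818160 = 21818231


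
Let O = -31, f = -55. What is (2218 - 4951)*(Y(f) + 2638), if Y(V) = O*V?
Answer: -11869419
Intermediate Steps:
Y(V) = -31*V
(2218 - 4951)*(Y(f) + 2638) = (2218 - 4951)*(-31*(-55) + 2638) = -2733*(1705 + 2638) = -2733*4343 = -11869419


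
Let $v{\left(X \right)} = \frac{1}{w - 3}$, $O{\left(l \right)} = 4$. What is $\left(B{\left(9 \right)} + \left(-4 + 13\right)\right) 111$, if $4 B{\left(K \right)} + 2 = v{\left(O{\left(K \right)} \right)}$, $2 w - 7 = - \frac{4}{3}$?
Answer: $777$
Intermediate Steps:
$w = \frac{17}{6}$ ($w = \frac{7}{2} + \frac{\left(-4\right) \frac{1}{3}}{2} = \frac{7}{2} + \frac{1}{2} \left(- \frac{4}{3}\right) = \frac{7}{2} - \frac{2}{3} = \frac{17}{6} \approx 2.8333$)
$v{\left(X \right)} = -6$ ($v{\left(X \right)} = \frac{1}{\frac{17}{6} - 3} = \frac{1}{- \frac{1}{6}} = -6$)
$B{\left(K \right)} = -2$ ($B{\left(K \right)} = - \frac{1}{2} + \frac{1}{4} \left(-6\right) = - \frac{1}{2} - \frac{3}{2} = -2$)
$\left(B{\left(9 \right)} + \left(-4 + 13\right)\right) 111 = \left(-2 + \left(-4 + 13\right)\right) 111 = \left(-2 + 9\right) 111 = 7 \cdot 111 = 777$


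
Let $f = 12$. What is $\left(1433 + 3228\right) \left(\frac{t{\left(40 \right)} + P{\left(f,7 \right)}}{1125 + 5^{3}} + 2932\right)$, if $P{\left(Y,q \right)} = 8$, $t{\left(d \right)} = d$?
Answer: $\frac{8541394364}{625} \approx 1.3666 \cdot 10^{7}$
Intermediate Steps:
$\left(1433 + 3228\right) \left(\frac{t{\left(40 \right)} + P{\left(f,7 \right)}}{1125 + 5^{3}} + 2932\right) = \left(1433 + 3228\right) \left(\frac{40 + 8}{1125 + 5^{3}} + 2932\right) = 4661 \left(\frac{48}{1125 + 125} + 2932\right) = 4661 \left(\frac{48}{1250} + 2932\right) = 4661 \left(48 \cdot \frac{1}{1250} + 2932\right) = 4661 \left(\frac{24}{625} + 2932\right) = 4661 \cdot \frac{1832524}{625} = \frac{8541394364}{625}$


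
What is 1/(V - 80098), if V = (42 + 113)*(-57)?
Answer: -1/88933 ≈ -1.1244e-5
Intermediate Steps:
V = -8835 (V = 155*(-57) = -8835)
1/(V - 80098) = 1/(-8835 - 80098) = 1/(-88933) = -1/88933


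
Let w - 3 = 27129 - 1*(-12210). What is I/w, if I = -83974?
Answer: -41987/19671 ≈ -2.1345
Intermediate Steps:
w = 39342 (w = 3 + (27129 - 1*(-12210)) = 3 + (27129 + 12210) = 3 + 39339 = 39342)
I/w = -83974/39342 = -83974*1/39342 = -41987/19671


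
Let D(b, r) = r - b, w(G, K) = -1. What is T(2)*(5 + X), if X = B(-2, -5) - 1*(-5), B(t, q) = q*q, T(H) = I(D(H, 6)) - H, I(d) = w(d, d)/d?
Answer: -315/4 ≈ -78.750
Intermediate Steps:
I(d) = -1/d
T(H) = -H - 1/(6 - H) (T(H) = -1/(6 - H) - H = -H - 1/(6 - H))
B(t, q) = q²
X = 30 (X = (-5)² - 1*(-5) = 25 + 5 = 30)
T(2)*(5 + X) = ((1 - 1*2*(-6 + 2))/(-6 + 2))*(5 + 30) = ((1 - 1*2*(-4))/(-4))*35 = -(1 + 8)/4*35 = -¼*9*35 = -9/4*35 = -315/4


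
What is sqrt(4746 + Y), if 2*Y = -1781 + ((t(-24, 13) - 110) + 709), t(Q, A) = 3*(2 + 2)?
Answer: sqrt(4161) ≈ 64.506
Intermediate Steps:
t(Q, A) = 12 (t(Q, A) = 3*4 = 12)
Y = -585 (Y = (-1781 + ((12 - 110) + 709))/2 = (-1781 + (-98 + 709))/2 = (-1781 + 611)/2 = (1/2)*(-1170) = -585)
sqrt(4746 + Y) = sqrt(4746 - 585) = sqrt(4161)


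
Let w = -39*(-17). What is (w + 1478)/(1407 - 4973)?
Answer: -2141/3566 ≈ -0.60039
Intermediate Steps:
w = 663
(w + 1478)/(1407 - 4973) = (663 + 1478)/(1407 - 4973) = 2141/(-3566) = 2141*(-1/3566) = -2141/3566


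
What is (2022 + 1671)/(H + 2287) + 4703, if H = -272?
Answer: 9480238/2015 ≈ 4704.8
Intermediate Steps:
(2022 + 1671)/(H + 2287) + 4703 = (2022 + 1671)/(-272 + 2287) + 4703 = 3693/2015 + 4703 = 9480238/2015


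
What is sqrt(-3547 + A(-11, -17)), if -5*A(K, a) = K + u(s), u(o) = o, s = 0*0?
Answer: 2*I*sqrt(22155)/5 ≈ 59.538*I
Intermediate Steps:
s = 0
A(K, a) = -K/5 (A(K, a) = -(K + 0)/5 = -K/5)
sqrt(-3547 + A(-11, -17)) = sqrt(-3547 - 1/5*(-11)) = sqrt(-3547 + 11/5) = sqrt(-17724/5) = 2*I*sqrt(22155)/5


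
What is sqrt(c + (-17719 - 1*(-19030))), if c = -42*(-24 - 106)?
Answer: sqrt(6771) ≈ 82.286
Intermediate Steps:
c = 5460 (c = -42*(-130) = 5460)
sqrt(c + (-17719 - 1*(-19030))) = sqrt(5460 + (-17719 - 1*(-19030))) = sqrt(5460 + (-17719 + 19030)) = sqrt(5460 + 1311) = sqrt(6771)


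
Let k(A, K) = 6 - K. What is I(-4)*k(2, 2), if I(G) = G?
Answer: -16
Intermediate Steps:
I(-4)*k(2, 2) = -4*(6 - 1*2) = -4*(6 - 2) = -4*4 = -16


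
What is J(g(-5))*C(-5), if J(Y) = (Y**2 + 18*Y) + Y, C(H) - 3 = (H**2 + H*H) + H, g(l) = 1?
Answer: 960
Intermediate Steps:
C(H) = 3 + H + 2*H**2 (C(H) = 3 + ((H**2 + H*H) + H) = 3 + ((H**2 + H**2) + H) = 3 + (2*H**2 + H) = 3 + (H + 2*H**2) = 3 + H + 2*H**2)
J(Y) = Y**2 + 19*Y
J(g(-5))*C(-5) = (1*(19 + 1))*(3 - 5 + 2*(-5)**2) = (1*20)*(3 - 5 + 2*25) = 20*(3 - 5 + 50) = 20*48 = 960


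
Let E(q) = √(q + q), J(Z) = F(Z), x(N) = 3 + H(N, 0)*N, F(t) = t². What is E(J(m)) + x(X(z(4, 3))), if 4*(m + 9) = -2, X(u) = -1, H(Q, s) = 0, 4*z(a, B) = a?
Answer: 3 + 19*√2/2 ≈ 16.435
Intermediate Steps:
z(a, B) = a/4
m = -19/2 (m = -9 + (¼)*(-2) = -9 - ½ = -19/2 ≈ -9.5000)
x(N) = 3 (x(N) = 3 + 0*N = 3 + 0 = 3)
J(Z) = Z²
E(q) = √2*√q (E(q) = √(2*q) = √2*√q)
E(J(m)) + x(X(z(4, 3))) = √2*√((-19/2)²) + 3 = √2*√(361/4) + 3 = √2*(19/2) + 3 = 19*√2/2 + 3 = 3 + 19*√2/2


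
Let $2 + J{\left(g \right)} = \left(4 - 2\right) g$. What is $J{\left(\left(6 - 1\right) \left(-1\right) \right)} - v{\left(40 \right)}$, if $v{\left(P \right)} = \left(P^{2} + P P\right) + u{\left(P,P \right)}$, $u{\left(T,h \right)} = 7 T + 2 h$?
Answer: $-3572$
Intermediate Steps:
$u{\left(T,h \right)} = 2 h + 7 T$
$J{\left(g \right)} = -2 + 2 g$ ($J{\left(g \right)} = -2 + \left(4 - 2\right) g = -2 + 2 g$)
$v{\left(P \right)} = 2 P^{2} + 9 P$ ($v{\left(P \right)} = \left(P^{2} + P P\right) + \left(2 P + 7 P\right) = \left(P^{2} + P^{2}\right) + 9 P = 2 P^{2} + 9 P$)
$J{\left(\left(6 - 1\right) \left(-1\right) \right)} - v{\left(40 \right)} = \left(-2 + 2 \left(6 - 1\right) \left(-1\right)\right) - 40 \left(9 + 2 \cdot 40\right) = \left(-2 + 2 \cdot 5 \left(-1\right)\right) - 40 \left(9 + 80\right) = \left(-2 + 2 \left(-5\right)\right) - 40 \cdot 89 = \left(-2 - 10\right) - 3560 = -12 - 3560 = -3572$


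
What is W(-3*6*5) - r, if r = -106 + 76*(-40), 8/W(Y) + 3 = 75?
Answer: 28315/9 ≈ 3146.1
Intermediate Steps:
W(Y) = 1/9 (W(Y) = 8/(-3 + 75) = 8/72 = 8*(1/72) = 1/9)
r = -3146 (r = -106 - 3040 = -3146)
W(-3*6*5) - r = 1/9 - 1*(-3146) = 1/9 + 3146 = 28315/9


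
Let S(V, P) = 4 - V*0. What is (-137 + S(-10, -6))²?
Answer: 17689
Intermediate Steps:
S(V, P) = 4 (S(V, P) = 4 - 1*0 = 4 + 0 = 4)
(-137 + S(-10, -6))² = (-137 + 4)² = (-133)² = 17689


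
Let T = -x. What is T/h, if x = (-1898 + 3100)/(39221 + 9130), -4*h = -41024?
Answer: -601/247943928 ≈ -2.4239e-6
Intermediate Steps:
h = 10256 (h = -¼*(-41024) = 10256)
x = 1202/48351 ≈ 0.024860
T = -1202/48351 (T = -1*1202/48351 = -1202/48351 ≈ -0.024860)
T/h = -1202/48351/10256 = -1202/48351*1/10256 = -601/247943928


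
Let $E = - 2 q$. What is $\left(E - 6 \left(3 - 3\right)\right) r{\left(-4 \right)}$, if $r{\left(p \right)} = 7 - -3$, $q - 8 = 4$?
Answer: $-240$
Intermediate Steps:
$q = 12$ ($q = 8 + 4 = 12$)
$r{\left(p \right)} = 10$ ($r{\left(p \right)} = 7 + 3 = 10$)
$E = -24$ ($E = \left(-2\right) 12 = -24$)
$\left(E - 6 \left(3 - 3\right)\right) r{\left(-4 \right)} = \left(-24 - 6 \left(3 - 3\right)\right) 10 = \left(-24 - 0\right) 10 = \left(-24 + 0\right) 10 = \left(-24\right) 10 = -240$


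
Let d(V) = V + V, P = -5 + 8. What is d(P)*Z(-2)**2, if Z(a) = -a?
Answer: 24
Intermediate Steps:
P = 3
d(V) = 2*V
d(P)*Z(-2)**2 = (2*3)*(-1*(-2))**2 = 6*2**2 = 6*4 = 24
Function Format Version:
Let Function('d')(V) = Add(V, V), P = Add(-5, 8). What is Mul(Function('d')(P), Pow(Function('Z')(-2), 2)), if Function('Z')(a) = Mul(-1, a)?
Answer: 24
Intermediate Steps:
P = 3
Function('d')(V) = Mul(2, V)
Mul(Function('d')(P), Pow(Function('Z')(-2), 2)) = Mul(Mul(2, 3), Pow(Mul(-1, -2), 2)) = Mul(6, Pow(2, 2)) = Mul(6, 4) = 24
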